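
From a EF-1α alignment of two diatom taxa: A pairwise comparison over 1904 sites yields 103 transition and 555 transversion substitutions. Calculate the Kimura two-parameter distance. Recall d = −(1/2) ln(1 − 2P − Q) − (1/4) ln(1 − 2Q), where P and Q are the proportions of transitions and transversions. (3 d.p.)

P = 103/1904 ≈ 0.054097 and Q = 555/1904 ≈ 0.291492.
Under the Kimura two-parameter model, d = −½ ln(1 − 2P − Q) − ¼ ln(1 − 2Q).
1 − 2P − Q = 0.600314, giving −½ ln(0.600314) = 0.255151.
1 − 2Q = 0.417016, giving −¼ ln(0.417016) = 0.218658.
d = 0.255151 + 0.218658 = 0.473809.

0.474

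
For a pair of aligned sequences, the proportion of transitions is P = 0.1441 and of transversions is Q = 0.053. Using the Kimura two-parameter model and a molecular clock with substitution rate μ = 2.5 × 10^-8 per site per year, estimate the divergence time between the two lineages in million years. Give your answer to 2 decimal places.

4.73

Under the Kimura two-parameter model, d = −½ ln(1 − 2P − Q) − ¼ ln(1 − 2Q).
1 − 2P − Q = 0.6588, giving −½ ln(0.6588) = 0.208668.
1 − 2Q = 0.894, giving −¼ ln(0.894) = 0.028012.
d = 0.208668 + 0.028012 = 0.236680.
Under a molecular clock d = 2μt, so t = d/(2μ) = 0.236680 / (2 × 2.5 × 10^-8) = 4.73 million years.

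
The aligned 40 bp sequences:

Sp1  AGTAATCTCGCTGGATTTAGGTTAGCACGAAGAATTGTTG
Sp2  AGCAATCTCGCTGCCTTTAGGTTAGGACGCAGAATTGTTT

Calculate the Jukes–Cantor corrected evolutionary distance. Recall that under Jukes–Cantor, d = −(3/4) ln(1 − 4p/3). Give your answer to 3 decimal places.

The sequences differ at 6 of 40 sites (3, 14, 15, 26, 30, 40), so p = 6/40 = 0.15.
d = −(3/4) ln(1 − 4p/3) = −0.75 ln(1 − 0.2) = −0.75 ln(0.8)
  = −0.75 × (-0.223144) = 0.167358 substitutions/site.

0.167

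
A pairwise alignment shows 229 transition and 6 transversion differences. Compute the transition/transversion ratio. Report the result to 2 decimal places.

38.17

R = 229/6 = 38.166666… ≈ 38.17 (to 2 d.p.).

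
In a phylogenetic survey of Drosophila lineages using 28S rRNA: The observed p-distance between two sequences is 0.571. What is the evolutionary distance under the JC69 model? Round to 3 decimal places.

1.075

d = −(3/4) ln(1 − 4p/3) = −0.75 ln(1 − 0.761333) = −0.75 ln(0.238667)
  = −0.75 × (-1.432686) = 1.074515 substitutions/site.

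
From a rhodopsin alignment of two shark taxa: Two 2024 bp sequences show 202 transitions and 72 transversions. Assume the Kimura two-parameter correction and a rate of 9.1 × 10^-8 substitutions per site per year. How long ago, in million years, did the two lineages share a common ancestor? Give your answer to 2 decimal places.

0.84

P = 202/2024 ≈ 0.099802 and Q = 72/2024 ≈ 0.035573.
Under the Kimura two-parameter model, d = −½ ln(1 − 2P − Q) − ¼ ln(1 − 2Q).
1 − 2P − Q = 0.764823, giving −½ ln(0.764823) = 0.134055.
1 − 2Q = 0.928854, giving −¼ ln(0.928854) = 0.018451.
d = 0.134055 + 0.018451 = 0.152506.
Under a molecular clock d = 2μt, so t = d/(2μ) = 0.152506 / (2 × 9.1 × 10^-8) = 0.84 million years.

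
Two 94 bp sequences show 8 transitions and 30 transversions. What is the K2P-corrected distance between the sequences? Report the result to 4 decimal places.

P = 8/94 ≈ 0.085106 and Q = 30/94 ≈ 0.319149.
Under the Kimura two-parameter model, d = −½ ln(1 − 2P − Q) − ¼ ln(1 − 2Q).
1 − 2P − Q = 0.510639, giving −½ ln(0.510639) = 0.336046.
1 − 2Q = 0.361702, giving −¼ ln(0.361702) = 0.254234.
d = 0.336046 + 0.254234 = 0.590280.

0.5903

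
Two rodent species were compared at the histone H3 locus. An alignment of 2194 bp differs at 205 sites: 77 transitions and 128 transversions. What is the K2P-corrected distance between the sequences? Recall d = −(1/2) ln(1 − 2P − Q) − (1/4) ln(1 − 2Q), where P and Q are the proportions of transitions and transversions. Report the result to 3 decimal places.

0.100

P = 77/2194 ≈ 0.035096 and Q = 128/2194 ≈ 0.058341.
Under the Kimura two-parameter model, d = −½ ln(1 − 2P − Q) − ¼ ln(1 − 2Q).
1 − 2P − Q = 0.871467, giving −½ ln(0.871467) = 0.068789.
1 − 2Q = 0.883318, giving −¼ ln(0.883318) = 0.031018.
d = 0.068789 + 0.031018 = 0.099807.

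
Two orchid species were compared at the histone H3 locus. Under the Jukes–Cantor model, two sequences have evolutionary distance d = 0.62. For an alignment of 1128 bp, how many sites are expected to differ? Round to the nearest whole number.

476

Invert JC69: p = (3/4)(1 − e^(−4d/3)) = 0.75 × (1 − e^(-0.826667)) = 0.75 × (1 − 0.437505) = 0.421871.
Expected differing sites = pL ≈ 0.421871 × 1128 = 475.870488 ≈ 476.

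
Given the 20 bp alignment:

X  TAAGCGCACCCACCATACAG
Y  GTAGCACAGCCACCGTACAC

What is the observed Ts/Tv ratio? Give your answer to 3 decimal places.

Transitions are A↔G and C↔T; transversions are all other mismatches.
Transitions: 2. Transversions: 4.
R = 2/4 = 0.500.

0.500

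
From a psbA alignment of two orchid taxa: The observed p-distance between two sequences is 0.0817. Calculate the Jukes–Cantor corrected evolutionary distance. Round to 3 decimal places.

d = −(3/4) ln(1 − 4p/3) = −0.75 ln(1 − 0.108933) = −0.75 ln(0.891067)
  = −0.75 × (-0.115336) = 0.086502 substitutions/site.

0.087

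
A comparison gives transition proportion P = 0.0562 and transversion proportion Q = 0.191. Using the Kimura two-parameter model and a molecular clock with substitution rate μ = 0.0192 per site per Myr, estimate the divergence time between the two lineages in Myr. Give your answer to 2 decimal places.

7.84

Under the Kimura two-parameter model, d = −½ ln(1 − 2P − Q) − ¼ ln(1 − 2Q).
1 − 2P − Q = 0.6966, giving −½ ln(0.6966) = 0.180772.
1 − 2Q = 0.618, giving −¼ ln(0.618) = 0.120317.
d = 0.180772 + 0.120317 = 0.301089.
Under a molecular clock d = 2μt, so t = d/(2μ) = 0.301089 / (2 × 0.0192) = 7.84 Myr.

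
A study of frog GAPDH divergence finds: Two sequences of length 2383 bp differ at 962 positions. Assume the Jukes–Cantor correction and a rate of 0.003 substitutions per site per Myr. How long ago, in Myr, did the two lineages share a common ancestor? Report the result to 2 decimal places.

96.59

p = 962/2383 ≈ 0.403693.
d = −(3/4) ln(1 − 4p/3) = −0.75 ln(1 − 0.538257) = −0.75 ln(0.461743)
  = −0.75 × (-0.772747) = 0.579560 substitutions/site.
Under a molecular clock d = 2μt, so t = d/(2μ) = 0.579560 / (2 × 0.003) = 96.59 Myr.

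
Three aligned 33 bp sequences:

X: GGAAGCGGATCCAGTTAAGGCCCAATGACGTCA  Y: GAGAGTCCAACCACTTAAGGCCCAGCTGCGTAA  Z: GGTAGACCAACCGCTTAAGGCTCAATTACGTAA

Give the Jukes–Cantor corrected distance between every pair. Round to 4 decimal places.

d(X,Y) = 0.4975, d(X,Z) = 0.3882, d(Y,Z) = 0.2928

X–Y: 12/33 sites differ → p ≈ 0.363636, d = −0.75 ln(1 − 0.484848) = 0.497470 ≈ 0.4975.
X–Z: 10/33 sites differ → p ≈ 0.30303, d = −0.75 ln(1 − 0.40404) = 0.388186 ≈ 0.3882.
Y–Z: 8/33 sites differ → p ≈ 0.242424, d = −0.75 ln(1 − 0.323232) = 0.292820 ≈ 0.2928.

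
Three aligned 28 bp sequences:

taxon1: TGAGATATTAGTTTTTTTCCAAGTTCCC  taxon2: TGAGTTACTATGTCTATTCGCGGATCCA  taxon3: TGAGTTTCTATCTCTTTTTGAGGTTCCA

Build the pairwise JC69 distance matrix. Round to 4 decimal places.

d(taxon1,taxon2) = 0.5565, d(taxon1,taxon3) = 0.4850, d(taxon2,taxon3) = 0.2524

taxon1–taxon2: 11/28 sites differ → p ≈ 0.392857, d = −0.75 ln(1 − 0.523809) = 0.556452 ≈ 0.5565.
taxon1–taxon3: 10/28 sites differ → p ≈ 0.357143, d = −0.75 ln(1 − 0.476191) = 0.484971 ≈ 0.4850.
taxon2–taxon3: 6/28 sites differ → p ≈ 0.214286, d = −0.75 ln(1 − 0.285715) = 0.252355 ≈ 0.2524.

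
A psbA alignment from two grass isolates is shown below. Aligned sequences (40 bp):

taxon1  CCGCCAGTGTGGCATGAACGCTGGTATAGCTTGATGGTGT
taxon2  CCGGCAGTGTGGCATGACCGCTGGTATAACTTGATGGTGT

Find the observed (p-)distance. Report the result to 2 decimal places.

The sequences differ at 3 of 40 positions (sites 4, 18, 29).
p = 3/40 = 0.075 ≈ 0.08 (to 2 d.p.).

0.08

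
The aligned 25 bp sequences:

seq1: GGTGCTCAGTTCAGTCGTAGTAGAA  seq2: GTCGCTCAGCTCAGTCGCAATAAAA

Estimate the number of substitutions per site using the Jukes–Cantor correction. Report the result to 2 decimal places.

0.29

The sequences differ at 6 of 25 sites (2, 3, 10, 18, 20, 23), so p = 6/25 = 0.24.
d = −(3/4) ln(1 − 4p/3) = −0.75 ln(1 − 0.32) = −0.75 ln(0.68)
  = −0.75 × (-0.385662) = 0.289247 substitutions/site.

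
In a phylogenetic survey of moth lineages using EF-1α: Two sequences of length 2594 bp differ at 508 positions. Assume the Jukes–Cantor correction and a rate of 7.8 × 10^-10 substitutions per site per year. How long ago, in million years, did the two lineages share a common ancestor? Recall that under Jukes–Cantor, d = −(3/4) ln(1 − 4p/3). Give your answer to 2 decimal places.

145.49

p = 508/2594 ≈ 0.195837.
d = −(3/4) ln(1 − 4p/3) = −0.75 ln(1 − 0.261116) = −0.75 ln(0.738884)
  = −0.75 × (-0.302614) = 0.226961 substitutions/site.
Under a molecular clock d = 2μt, so t = d/(2μ) = 0.226961 / (2 × 7.8 × 10^-10) = 145.49 million years.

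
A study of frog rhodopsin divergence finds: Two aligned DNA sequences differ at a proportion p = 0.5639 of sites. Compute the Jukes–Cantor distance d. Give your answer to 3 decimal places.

d = −(3/4) ln(1 − 4p/3) = −0.75 ln(1 − 0.751867) = −0.75 ln(0.248133)
  = −0.75 × (-1.393790) = 1.045343 substitutions/site.

1.045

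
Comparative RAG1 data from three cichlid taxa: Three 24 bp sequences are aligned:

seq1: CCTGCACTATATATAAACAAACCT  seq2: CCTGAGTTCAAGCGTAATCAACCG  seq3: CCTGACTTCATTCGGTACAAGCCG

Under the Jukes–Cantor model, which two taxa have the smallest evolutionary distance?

seq2 and seq3

seq1–seq2: 12/24 differ, p = 0.500, d = 0.824.
seq1–seq3: 12/24 differ, p = 0.500, d = 0.824.
seq2–seq3: 8/24 differ, p = 0.333, d = 0.441.
The smallest distance is between seq2 and seq3.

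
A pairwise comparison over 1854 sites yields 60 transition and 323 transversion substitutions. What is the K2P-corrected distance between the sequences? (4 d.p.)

0.2436

P = 60/1854 ≈ 0.032362 and Q = 323/1854 ≈ 0.174218.
Under the Kimura two-parameter model, d = −½ ln(1 − 2P − Q) − ¼ ln(1 − 2Q).
1 − 2P − Q = 0.761058, giving −½ ln(0.761058) = 0.136523.
1 − 2Q = 0.651564, giving −¼ ln(0.651564) = 0.107095.
d = 0.136523 + 0.107095 = 0.243618.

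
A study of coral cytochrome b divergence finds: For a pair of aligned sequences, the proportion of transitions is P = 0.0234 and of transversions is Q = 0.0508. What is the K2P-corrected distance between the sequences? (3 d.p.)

Under the Kimura two-parameter model, d = −½ ln(1 − 2P − Q) − ¼ ln(1 − 2Q).
1 − 2P − Q = 0.9024, giving −½ ln(0.9024) = 0.051349.
1 − 2Q = 0.8984, giving −¼ ln(0.8984) = 0.026785.
d = 0.051349 + 0.026785 = 0.078134.

0.078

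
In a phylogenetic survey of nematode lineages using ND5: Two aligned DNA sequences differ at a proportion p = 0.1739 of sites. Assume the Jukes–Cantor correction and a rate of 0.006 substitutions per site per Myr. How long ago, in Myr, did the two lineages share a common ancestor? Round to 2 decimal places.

d = −(3/4) ln(1 − 4p/3) = −0.75 ln(1 − 0.231867) = −0.75 ln(0.768133)
  = −0.75 × (-0.263792) = 0.197844 substitutions/site.
Under a molecular clock d = 2μt, so t = d/(2μ) = 0.197844 / (2 × 0.006) = 16.49 Myr.

16.49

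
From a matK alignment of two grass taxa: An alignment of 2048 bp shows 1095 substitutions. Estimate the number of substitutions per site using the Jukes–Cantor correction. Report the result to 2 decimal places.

p = 1095/2048 ≈ 0.534668.
d = −(3/4) ln(1 − 4p/3) = −0.75 ln(1 − 0.712891) = −0.75 ln(0.287109)
  = −0.75 × (-1.247893) = 0.935920 substitutions/site.

0.94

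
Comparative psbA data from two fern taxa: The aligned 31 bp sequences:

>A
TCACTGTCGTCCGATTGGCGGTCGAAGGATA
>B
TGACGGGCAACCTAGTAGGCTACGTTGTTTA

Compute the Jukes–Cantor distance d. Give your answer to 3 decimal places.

The sequences differ at 16 of 31 sites, so p = 16/31 ≈ 0.516129.
d = −(3/4) ln(1 − 4p/3) = −0.75 ln(1 − 0.688172) = −0.75 ln(0.311828)
  = −0.75 × (-1.165304) = 0.873978 substitutions/site.

0.874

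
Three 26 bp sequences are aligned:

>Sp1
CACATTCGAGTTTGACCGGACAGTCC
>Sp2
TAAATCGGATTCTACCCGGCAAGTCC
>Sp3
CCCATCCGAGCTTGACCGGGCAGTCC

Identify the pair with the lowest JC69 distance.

Sp1–Sp2: 10/26 differ, p = 0.385, d = 0.539.
Sp1–Sp3: 4/26 differ, p = 0.154, d = 0.172.
Sp2–Sp3: 11/26 differ, p = 0.423, d = 0.623.
The smallest distance is between Sp1 and Sp3.

Sp1 and Sp3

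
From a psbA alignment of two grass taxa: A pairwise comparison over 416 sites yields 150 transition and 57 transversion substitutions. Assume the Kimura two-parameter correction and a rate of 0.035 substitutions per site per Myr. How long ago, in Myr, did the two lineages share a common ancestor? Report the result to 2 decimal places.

15.09

P = 150/416 ≈ 0.360577 and Q = 57/416 ≈ 0.137019.
Under the Kimura two-parameter model, d = −½ ln(1 − 2P − Q) − ¼ ln(1 − 2Q).
1 − 2P − Q = 0.141827, giving −½ ln(0.141827) = 0.976574.
1 − 2Q = 0.725962, giving −¼ ln(0.725962) = 0.080064.
d = 0.976574 + 0.080064 = 1.056638.
Under a molecular clock d = 2μt, so t = d/(2μ) = 1.056638 / (2 × 0.035) = 15.09 Myr.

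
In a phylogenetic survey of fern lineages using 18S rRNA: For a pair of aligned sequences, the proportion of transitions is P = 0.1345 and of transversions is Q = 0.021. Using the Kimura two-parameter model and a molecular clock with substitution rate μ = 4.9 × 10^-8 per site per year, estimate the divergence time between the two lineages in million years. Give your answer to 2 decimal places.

1.86

Under the Kimura two-parameter model, d = −½ ln(1 − 2P − Q) − ¼ ln(1 − 2Q).
1 − 2P − Q = 0.71, giving −½ ln(0.71) = 0.171245.
1 − 2Q = 0.958, giving −¼ ln(0.958) = 0.010727.
d = 0.171245 + 0.010727 = 0.181972.
Under a molecular clock d = 2μt, so t = d/(2μ) = 0.181972 / (2 × 4.9 × 10^-8) = 1.86 million years.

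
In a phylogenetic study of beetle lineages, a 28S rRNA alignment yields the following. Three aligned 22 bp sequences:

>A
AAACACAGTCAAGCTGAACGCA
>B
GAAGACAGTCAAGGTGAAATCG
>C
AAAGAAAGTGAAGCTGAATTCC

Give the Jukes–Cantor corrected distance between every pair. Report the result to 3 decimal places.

d(A,B) = 0.339, d(A,C) = 0.339, d(B,C) = 0.339

A–B: 6/22 sites differ → p ≈ 0.272727, d = −0.75 ln(1 − 0.363636) = 0.338988 ≈ 0.339.
A–C: 6/22 sites differ → p ≈ 0.272727, d = −0.75 ln(1 − 0.363636) = 0.338988 ≈ 0.339.
B–C: 6/22 sites differ → p ≈ 0.272727, d = −0.75 ln(1 − 0.363636) = 0.338988 ≈ 0.339.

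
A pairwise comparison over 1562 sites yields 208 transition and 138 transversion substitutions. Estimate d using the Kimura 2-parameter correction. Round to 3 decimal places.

0.268

P = 208/1562 ≈ 0.133163 and Q = 138/1562 ≈ 0.088348.
Under the Kimura two-parameter model, d = −½ ln(1 − 2P − Q) − ¼ ln(1 − 2Q).
1 − 2P − Q = 0.645326, giving −½ ln(0.645326) = 0.219000.
1 − 2Q = 0.823304, giving −¼ ln(0.823304) = 0.048607.
d = 0.219000 + 0.048607 = 0.267607.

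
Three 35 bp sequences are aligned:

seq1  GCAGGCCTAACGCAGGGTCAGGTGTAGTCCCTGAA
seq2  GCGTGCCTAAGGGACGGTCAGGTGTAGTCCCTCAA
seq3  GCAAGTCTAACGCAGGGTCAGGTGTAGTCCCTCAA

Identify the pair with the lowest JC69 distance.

seq1 and seq3

seq1–seq2: 6/35 differ, p = 0.171, d = 0.195.
seq1–seq3: 3/35 differ, p = 0.086, d = 0.091.
seq2–seq3: 6/35 differ, p = 0.171, d = 0.195.
The smallest distance is between seq1 and seq3.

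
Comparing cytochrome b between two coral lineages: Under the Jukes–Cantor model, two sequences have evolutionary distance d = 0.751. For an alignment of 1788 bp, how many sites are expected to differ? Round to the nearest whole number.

848

Invert JC69: p = (3/4)(1 − e^(−4d/3)) = 0.75 × (1 − e^(-1.001333)) = 0.75 × (1 − 0.367389) = 0.474458.
Expected differing sites = pL ≈ 0.474458 × 1788 = 848.330904 ≈ 848.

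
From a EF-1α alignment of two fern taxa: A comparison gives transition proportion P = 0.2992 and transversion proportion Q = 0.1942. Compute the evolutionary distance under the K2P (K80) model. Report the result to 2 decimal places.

Under the Kimura two-parameter model, d = −½ ln(1 − 2P − Q) − ¼ ln(1 − 2Q).
1 − 2P − Q = 0.2074, giving −½ ln(0.2074) = 0.786553.
1 − 2Q = 0.6116, giving −¼ ln(0.6116) = 0.122919.
d = 0.786553 + 0.122919 = 0.909472.

0.91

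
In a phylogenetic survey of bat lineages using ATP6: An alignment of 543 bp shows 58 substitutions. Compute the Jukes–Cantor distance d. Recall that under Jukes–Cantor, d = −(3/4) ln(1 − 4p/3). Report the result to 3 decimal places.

0.115

p = 58/543 ≈ 0.106814.
d = −(3/4) ln(1 − 4p/3) = −0.75 ln(1 − 0.142419) = −0.75 ln(0.857581)
  = −0.75 × (-0.153640) = 0.115230 substitutions/site.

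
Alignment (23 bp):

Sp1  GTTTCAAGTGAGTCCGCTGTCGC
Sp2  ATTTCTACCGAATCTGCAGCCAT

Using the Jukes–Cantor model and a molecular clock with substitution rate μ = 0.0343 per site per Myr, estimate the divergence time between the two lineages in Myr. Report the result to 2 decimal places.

9.48

The sequences differ at 10 of 23 sites (1, 6, 8, 9, 12, 15, 18, 20, 22, 23), so p = 10/23 ≈ 0.434783.
d = −(3/4) ln(1 − 4p/3) = −0.75 ln(1 − 0.579711) = −0.75 ln(0.420289)
  = −0.75 × (-0.866813) = 0.650110 substitutions/site.
Under a molecular clock d = 2μt, so t = d/(2μ) = 0.650110 / (2 × 0.0343) = 9.48 Myr.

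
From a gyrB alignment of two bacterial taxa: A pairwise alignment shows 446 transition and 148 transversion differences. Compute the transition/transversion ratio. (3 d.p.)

R = 446/148 = 3.013513… ≈ 3.014 (to 3 d.p.).

3.014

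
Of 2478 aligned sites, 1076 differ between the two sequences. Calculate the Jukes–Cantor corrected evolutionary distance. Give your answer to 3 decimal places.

p = 1076/2478 ≈ 0.434221.
d = −(3/4) ln(1 − 4p/3) = −0.75 ln(1 − 0.578961) = −0.75 ln(0.421039)
  = −0.75 × (-0.865030) = 0.648773 substitutions/site.

0.649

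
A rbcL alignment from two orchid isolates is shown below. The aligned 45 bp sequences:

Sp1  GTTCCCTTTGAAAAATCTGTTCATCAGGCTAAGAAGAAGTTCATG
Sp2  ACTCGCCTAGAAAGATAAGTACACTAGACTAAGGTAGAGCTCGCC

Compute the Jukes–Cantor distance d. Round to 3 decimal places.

0.673

The sequences differ at 20 of 45 sites, so p = 20/45 ≈ 0.444444.
d = −(3/4) ln(1 − 4p/3) = −0.75 ln(1 − 0.592592) = −0.75 ln(0.407408)
  = −0.75 × (-0.897940) = 0.673455 substitutions/site.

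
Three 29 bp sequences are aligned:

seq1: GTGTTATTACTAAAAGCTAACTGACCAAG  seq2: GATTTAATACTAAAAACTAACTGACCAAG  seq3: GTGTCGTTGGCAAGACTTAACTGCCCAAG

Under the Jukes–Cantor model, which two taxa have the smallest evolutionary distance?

seq1–seq2: 4/29 differ, p = 0.138, d = 0.152.
seq1–seq3: 9/29 differ, p = 0.310, d = 0.401.
seq2–seq3: 12/29 differ, p = 0.414, d = 0.602.
The smallest distance is between seq1 and seq2.

seq1 and seq2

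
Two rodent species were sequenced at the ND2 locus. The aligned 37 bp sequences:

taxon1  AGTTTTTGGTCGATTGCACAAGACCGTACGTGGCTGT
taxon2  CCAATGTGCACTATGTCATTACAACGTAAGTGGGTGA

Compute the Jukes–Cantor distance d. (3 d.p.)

The sequences differ at 17 of 37 sites, so p = 17/37 ≈ 0.459459.
d = −(3/4) ln(1 − 4p/3) = −0.75 ln(1 − 0.612612) = −0.75 ln(0.387388)
  = −0.75 × (-0.948329) = 0.711247 substitutions/site.

0.711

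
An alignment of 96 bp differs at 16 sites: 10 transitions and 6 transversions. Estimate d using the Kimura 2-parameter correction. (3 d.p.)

0.191

P = 10/96 ≈ 0.104167 and Q = 6/96 = 0.0625.
Under the Kimura two-parameter model, d = −½ ln(1 − 2P − Q) − ¼ ln(1 − 2Q).
1 − 2P − Q = 0.729166, giving −½ ln(0.729166) = 0.157927.
1 − 2Q = 0.875, giving −¼ ln(0.875) = 0.033383.
d = 0.157927 + 0.033383 = 0.191310.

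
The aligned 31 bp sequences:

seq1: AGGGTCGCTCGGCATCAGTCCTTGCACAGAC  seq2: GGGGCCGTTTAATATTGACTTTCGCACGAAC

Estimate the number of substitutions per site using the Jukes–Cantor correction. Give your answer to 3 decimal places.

0.874

The sequences differ at 16 of 31 sites, so p = 16/31 ≈ 0.516129.
d = −(3/4) ln(1 − 4p/3) = −0.75 ln(1 − 0.688172) = −0.75 ln(0.311828)
  = −0.75 × (-1.165304) = 0.873978 substitutions/site.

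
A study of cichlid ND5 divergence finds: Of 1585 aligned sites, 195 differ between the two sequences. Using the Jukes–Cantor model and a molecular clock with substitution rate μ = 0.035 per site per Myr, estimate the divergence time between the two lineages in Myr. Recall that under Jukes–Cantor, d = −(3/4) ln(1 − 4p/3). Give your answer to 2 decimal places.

1.92

p = 195/1585 ≈ 0.123028.
d = −(3/4) ln(1 − 4p/3) = −0.75 ln(1 − 0.164037) = −0.75 ln(0.835963)
  = −0.75 × (-0.179171) = 0.134378 substitutions/site.
Under a molecular clock d = 2μt, so t = d/(2μ) = 0.134378 / (2 × 0.035) = 1.92 Myr.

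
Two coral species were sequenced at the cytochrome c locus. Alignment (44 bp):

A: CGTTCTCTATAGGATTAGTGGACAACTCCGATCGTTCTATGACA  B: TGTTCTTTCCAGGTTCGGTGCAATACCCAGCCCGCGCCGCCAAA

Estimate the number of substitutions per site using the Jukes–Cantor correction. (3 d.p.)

0.759

The sequences differ at 21 of 44 sites, so p = 21/44 ≈ 0.477273.
d = −(3/4) ln(1 − 4p/3) = −0.75 ln(1 − 0.636364) = −0.75 ln(0.363636)
  = −0.75 × (-1.011602) = 0.758702 substitutions/site.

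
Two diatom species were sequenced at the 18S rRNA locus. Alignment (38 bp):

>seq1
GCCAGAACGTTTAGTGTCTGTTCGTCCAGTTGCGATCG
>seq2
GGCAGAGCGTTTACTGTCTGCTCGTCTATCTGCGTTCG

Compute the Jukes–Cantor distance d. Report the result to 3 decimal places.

The sequences differ at 8 of 38 sites (2, 7, 14, 21, 27, 29, 30, 35), so p = 8/38 ≈ 0.210526.
d = −(3/4) ln(1 − 4p/3) = −0.75 ln(1 − 0.280701) = −0.75 ln(0.719299)
  = −0.75 × (-0.329478) = 0.247109 substitutions/site.

0.247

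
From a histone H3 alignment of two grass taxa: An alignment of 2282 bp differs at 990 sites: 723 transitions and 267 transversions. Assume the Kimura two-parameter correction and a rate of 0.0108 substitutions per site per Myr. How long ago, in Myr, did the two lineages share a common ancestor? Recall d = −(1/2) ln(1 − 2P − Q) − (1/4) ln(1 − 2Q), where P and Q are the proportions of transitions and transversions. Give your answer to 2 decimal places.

35.24

P = 723/2282 ≈ 0.316827 and Q = 267/2282 ≈ 0.117003.
Under the Kimura two-parameter model, d = −½ ln(1 − 2P − Q) − ¼ ln(1 − 2Q).
1 − 2P − Q = 0.249343, giving −½ ln(0.249343) = 0.694463.
1 − 2Q = 0.765994, giving −¼ ln(0.765994) = 0.066645.
d = 0.694463 + 0.066645 = 0.761108.
Under a molecular clock d = 2μt, so t = d/(2μ) = 0.761108 / (2 × 0.0108) = 35.24 Myr.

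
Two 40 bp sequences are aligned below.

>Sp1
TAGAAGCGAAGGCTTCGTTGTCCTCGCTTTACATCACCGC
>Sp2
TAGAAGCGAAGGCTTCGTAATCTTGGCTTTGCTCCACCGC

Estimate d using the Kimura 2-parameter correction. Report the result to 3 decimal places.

0.201

Of 40 sites, 4 differences are transitions and 3 are transversions, so P = 4/40 = 0.1 and Q = 3/40 = 0.075.
Under the Kimura two-parameter model, d = −½ ln(1 − 2P − Q) − ¼ ln(1 − 2Q).
1 − 2P − Q = 0.725, giving −½ ln(0.725) = 0.160792.
1 − 2Q = 0.85, giving −¼ ln(0.85) = 0.040630.
d = 0.160792 + 0.040630 = 0.201422.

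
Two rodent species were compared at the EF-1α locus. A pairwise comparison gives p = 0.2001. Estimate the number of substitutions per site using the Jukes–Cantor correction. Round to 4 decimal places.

0.2328

d = −(3/4) ln(1 − 4p/3) = −0.75 ln(1 − 0.2668) = −0.75 ln(0.7332)
  = −0.75 × (-0.310337) = 0.232753 substitutions/site.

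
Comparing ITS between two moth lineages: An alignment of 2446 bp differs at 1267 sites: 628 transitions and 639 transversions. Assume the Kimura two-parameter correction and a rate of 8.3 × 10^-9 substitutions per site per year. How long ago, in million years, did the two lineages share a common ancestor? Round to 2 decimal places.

56.03

P = 628/2446 ≈ 0.256746 and Q = 639/2446 ≈ 0.261243.
Under the Kimura two-parameter model, d = −½ ln(1 − 2P − Q) − ¼ ln(1 − 2Q).
1 − 2P − Q = 0.225265, giving −½ ln(0.225265) = 0.745239.
1 − 2Q = 0.477514, giving −¼ ln(0.477514) = 0.184790.
d = 0.745239 + 0.184790 = 0.930029.
Under a molecular clock d = 2μt, so t = d/(2μ) = 0.930029 / (2 × 8.3 × 10^-9) = 56.03 million years.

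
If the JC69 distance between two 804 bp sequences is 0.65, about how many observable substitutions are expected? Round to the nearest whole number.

Invert JC69: p = (3/4)(1 − e^(−4d/3)) = 0.75 × (1 − e^(-0.866667)) = 0.75 × (1 − 0.420350) = 0.434738.
Expected differing sites = pL ≈ 0.434738 × 804 = 349.529352 ≈ 350.

350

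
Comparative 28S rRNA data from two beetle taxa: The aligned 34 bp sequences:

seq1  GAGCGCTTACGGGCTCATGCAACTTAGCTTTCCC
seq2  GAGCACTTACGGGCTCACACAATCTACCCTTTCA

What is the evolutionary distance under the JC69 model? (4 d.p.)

The sequences differ at 9 of 34 sites (5, 18, 19, 23, 24, 27, 29, 32, 34), so p = 9/34 ≈ 0.264706.
d = −(3/4) ln(1 − 4p/3) = −0.75 ln(1 − 0.352941) = −0.75 ln(0.647059)
  = −0.75 × (-0.435318) = 0.326489 substitutions/site.

0.3265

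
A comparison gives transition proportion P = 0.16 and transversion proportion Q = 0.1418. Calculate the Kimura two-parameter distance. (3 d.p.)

Under the Kimura two-parameter model, d = −½ ln(1 − 2P − Q) − ¼ ln(1 − 2Q).
1 − 2P − Q = 0.5382, giving −½ ln(0.5382) = 0.309763.
1 − 2Q = 0.7164, giving −¼ ln(0.7164) = 0.083379.
d = 0.309763 + 0.083379 = 0.393142.

0.393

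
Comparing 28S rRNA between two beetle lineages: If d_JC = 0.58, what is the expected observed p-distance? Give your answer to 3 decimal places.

p = (3/4)(1 − e^(−4d/3)) = 0.75 × (1 − e^(-0.773333)) = 0.75 × (1 − 0.461472) = 0.403896.

0.404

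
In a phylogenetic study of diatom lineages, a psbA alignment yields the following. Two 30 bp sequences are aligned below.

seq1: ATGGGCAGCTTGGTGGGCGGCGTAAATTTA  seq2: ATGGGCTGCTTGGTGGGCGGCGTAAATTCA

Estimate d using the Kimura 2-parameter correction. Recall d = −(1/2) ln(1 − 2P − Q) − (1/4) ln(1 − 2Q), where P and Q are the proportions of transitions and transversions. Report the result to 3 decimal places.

Of 30 sites, 1 differences are transitions and 1 are transversions, so P = 1/30 ≈ 0.033333 and Q = 1/30 ≈ 0.033333.
Under the Kimura two-parameter model, d = −½ ln(1 − 2P − Q) − ¼ ln(1 − 2Q).
1 − 2P − Q = 0.900001, giving −½ ln(0.900001) = 0.052680.
1 − 2Q = 0.933334, giving −¼ ln(0.933334) = 0.017248.
d = 0.052680 + 0.017248 = 0.069928.

0.070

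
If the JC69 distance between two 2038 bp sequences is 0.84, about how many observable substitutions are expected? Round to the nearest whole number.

1030

Invert JC69: p = (3/4)(1 − e^(−4d/3)) = 0.75 × (1 − e^(-1.12)) = 0.75 × (1 − 0.326280) = 0.505290.
Expected differing sites = pL ≈ 0.505290 × 2038 = 1029.78102 ≈ 1030.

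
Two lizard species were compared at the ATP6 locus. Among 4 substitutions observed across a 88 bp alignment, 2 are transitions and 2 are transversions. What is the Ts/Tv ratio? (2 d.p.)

R = 2/2 = 1.00.

1.00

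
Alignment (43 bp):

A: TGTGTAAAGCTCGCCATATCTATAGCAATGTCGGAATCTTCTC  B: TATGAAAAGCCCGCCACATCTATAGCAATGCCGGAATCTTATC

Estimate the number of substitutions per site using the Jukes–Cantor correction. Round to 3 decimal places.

0.154

The sequences differ at 6 of 43 sites (2, 5, 11, 17, 31, 41), so p = 6/43 ≈ 0.139535.
d = −(3/4) ln(1 − 4p/3) = −0.75 ln(1 − 0.186047) = −0.75 ln(0.813953)
  = −0.75 × (-0.205853) = 0.154390 substitutions/site.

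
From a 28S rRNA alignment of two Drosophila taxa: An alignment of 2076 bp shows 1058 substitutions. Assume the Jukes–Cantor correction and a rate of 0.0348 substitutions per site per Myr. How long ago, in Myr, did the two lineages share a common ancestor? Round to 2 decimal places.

12.26

p = 1058/2076 ≈ 0.509634.
d = −(3/4) ln(1 − 4p/3) = −0.75 ln(1 − 0.679512) = −0.75 ln(0.320488)
  = −0.75 × (-1.137910) = 0.853433 substitutions/site.
Under a molecular clock d = 2μt, so t = d/(2μ) = 0.853433 / (2 × 0.0348) = 12.26 Myr.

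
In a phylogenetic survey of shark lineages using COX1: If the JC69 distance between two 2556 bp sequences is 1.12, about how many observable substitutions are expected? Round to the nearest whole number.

1486

Invert JC69: p = (3/4)(1 − e^(−4d/3)) = 0.75 × (1 − e^(-1.493333)) = 0.75 × (1 − 0.224623) = 0.581533.
Expected differing sites = pL ≈ 0.581533 × 2556 = 1486.398348 ≈ 1486.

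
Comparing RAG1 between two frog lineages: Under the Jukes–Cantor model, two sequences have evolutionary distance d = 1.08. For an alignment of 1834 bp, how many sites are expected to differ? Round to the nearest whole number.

Invert JC69: p = (3/4)(1 − e^(−4d/3)) = 0.75 × (1 − e^(-1.44)) = 0.75 × (1 − 0.236928) = 0.572304.
Expected differing sites = pL ≈ 0.572304 × 1834 = 1049.605536 ≈ 1050.

1050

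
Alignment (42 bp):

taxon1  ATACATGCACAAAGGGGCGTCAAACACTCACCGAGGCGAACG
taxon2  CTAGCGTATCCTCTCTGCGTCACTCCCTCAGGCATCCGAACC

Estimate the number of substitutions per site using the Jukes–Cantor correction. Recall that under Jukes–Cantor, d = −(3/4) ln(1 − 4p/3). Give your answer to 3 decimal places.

0.899

The sequences differ at 22 of 42 sites, so p = 22/42 ≈ 0.52381.
d = −(3/4) ln(1 − 4p/3) = −0.75 ln(1 − 0.698413) = −0.75 ln(0.301587)
  = −0.75 × (-1.198697) = 0.899023 substitutions/site.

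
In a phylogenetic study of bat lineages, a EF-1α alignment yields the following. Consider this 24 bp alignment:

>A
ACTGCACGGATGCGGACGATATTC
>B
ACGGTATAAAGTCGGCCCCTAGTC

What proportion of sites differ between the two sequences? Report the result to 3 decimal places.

The sequences differ at 11 of 24 positions.
p = 11/24 = 0.458333… ≈ 0.458 (to 3 d.p.).

0.458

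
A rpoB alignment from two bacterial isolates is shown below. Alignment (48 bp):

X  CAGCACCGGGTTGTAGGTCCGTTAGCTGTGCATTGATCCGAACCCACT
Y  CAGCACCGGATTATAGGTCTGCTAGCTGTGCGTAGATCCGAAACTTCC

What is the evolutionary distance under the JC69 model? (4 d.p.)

The sequences differ at 10 of 48 sites (10, 13, 20, 22, 32, 34, 43, 45, 46, 48), so p = 10/48 ≈ 0.208333.
d = −(3/4) ln(1 − 4p/3) = −0.75 ln(1 − 0.277777) = −0.75 ln(0.722223)
  = −0.75 × (-0.325421) = 0.244066 substitutions/site.

0.2441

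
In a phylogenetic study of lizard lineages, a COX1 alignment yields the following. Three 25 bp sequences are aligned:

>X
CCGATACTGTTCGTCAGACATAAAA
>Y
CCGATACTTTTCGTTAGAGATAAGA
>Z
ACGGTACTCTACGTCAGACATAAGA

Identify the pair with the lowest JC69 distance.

X and Y

X–Y: 4/25 differ, p = 0.160, d = 0.180.
X–Z: 5/25 differ, p = 0.200, d = 0.233.
Y–Z: 6/25 differ, p = 0.240, d = 0.289.
The smallest distance is between X and Y.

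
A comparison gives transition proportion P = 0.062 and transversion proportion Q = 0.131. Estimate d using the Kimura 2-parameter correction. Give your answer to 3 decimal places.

0.223

Under the Kimura two-parameter model, d = −½ ln(1 − 2P − Q) − ¼ ln(1 − 2Q).
1 − 2P − Q = 0.745, giving −½ ln(0.745) = 0.147186.
1 − 2Q = 0.738, giving −¼ ln(0.738) = 0.075953.
d = 0.147186 + 0.075953 = 0.223139.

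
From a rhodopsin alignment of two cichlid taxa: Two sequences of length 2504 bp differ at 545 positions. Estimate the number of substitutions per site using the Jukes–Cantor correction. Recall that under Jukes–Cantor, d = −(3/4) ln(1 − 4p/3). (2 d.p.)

0.26

p = 545/2504 ≈ 0.217652.
d = −(3/4) ln(1 − 4p/3) = −0.75 ln(1 − 0.290203) = −0.75 ln(0.709797)
  = −0.75 × (-0.342776) = 0.257082 substitutions/site.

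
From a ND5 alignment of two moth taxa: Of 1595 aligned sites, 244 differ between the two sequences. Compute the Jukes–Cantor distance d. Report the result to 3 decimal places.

0.171

p = 244/1595 ≈ 0.152978.
d = −(3/4) ln(1 − 4p/3) = −0.75 ln(1 − 0.203971) = −0.75 ln(0.796029)
  = −0.75 × (-0.228120) = 0.171090 substitutions/site.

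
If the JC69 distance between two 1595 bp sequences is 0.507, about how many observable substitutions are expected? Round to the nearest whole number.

588

Invert JC69: p = (3/4)(1 − e^(−4d/3)) = 0.75 × (1 − e^(-0.676)) = 0.75 × (1 − 0.508648) = 0.368514.
Expected differing sites = pL ≈ 0.368514 × 1595 = 587.77983 ≈ 588.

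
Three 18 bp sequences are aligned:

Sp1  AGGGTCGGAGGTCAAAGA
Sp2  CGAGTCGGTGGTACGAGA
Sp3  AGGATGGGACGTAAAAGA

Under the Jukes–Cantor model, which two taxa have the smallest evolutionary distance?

Sp1 and Sp3

Sp1–Sp2: 6/18 differ, p = 0.333, d = 0.441.
Sp1–Sp3: 4/18 differ, p = 0.222, d = 0.264.
Sp2–Sp3: 8/18 differ, p = 0.444, d = 0.673.
The smallest distance is between Sp1 and Sp3.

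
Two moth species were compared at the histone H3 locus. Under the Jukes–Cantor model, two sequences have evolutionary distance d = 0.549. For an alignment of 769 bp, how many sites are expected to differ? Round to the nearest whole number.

Invert JC69: p = (3/4)(1 − e^(−4d/3)) = 0.75 × (1 − e^(-0.732)) = 0.75 × (1 − 0.480946) = 0.389291.
Expected differing sites = pL ≈ 0.389291 × 769 = 299.364779 ≈ 299.

299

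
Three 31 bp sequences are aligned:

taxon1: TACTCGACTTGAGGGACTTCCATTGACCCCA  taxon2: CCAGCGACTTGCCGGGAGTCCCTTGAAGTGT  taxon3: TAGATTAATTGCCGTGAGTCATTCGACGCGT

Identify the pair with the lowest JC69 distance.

taxon1–taxon2: 15/31 differ, p = 0.484, d = 0.777.
taxon1–taxon3: 17/31 differ, p = 0.548, d = 0.985.
taxon2–taxon3: 13/31 differ, p = 0.419, d = 0.614.
The smallest distance is between taxon2 and taxon3.

taxon2 and taxon3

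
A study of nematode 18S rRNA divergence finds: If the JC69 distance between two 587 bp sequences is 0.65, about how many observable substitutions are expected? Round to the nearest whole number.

Invert JC69: p = (3/4)(1 − e^(−4d/3)) = 0.75 × (1 − e^(-0.866667)) = 0.75 × (1 − 0.420350) = 0.434738.
Expected differing sites = pL ≈ 0.434738 × 587 = 255.191206 ≈ 255.

255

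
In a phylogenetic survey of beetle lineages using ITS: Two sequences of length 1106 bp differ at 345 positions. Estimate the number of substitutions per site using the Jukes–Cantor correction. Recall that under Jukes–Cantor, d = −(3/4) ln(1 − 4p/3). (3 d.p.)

0.403

p = 345/1106 ≈ 0.311935.
d = −(3/4) ln(1 − 4p/3) = −0.75 ln(1 − 0.415913) = −0.75 ln(0.584087)
  = −0.75 × (-0.537705) = 0.403279 substitutions/site.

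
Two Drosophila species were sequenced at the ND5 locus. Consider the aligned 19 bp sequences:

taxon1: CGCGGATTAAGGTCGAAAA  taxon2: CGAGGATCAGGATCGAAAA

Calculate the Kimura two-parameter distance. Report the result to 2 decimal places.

Of 19 sites, 3 differences are transitions and 1 are transversions, so P = 3/19 ≈ 0.157895 and Q = 1/19 ≈ 0.052632.
Under the Kimura two-parameter model, d = −½ ln(1 − 2P − Q) − ¼ ln(1 − 2Q).
1 − 2P − Q = 0.631578, giving −½ ln(0.631578) = 0.229767.
1 − 2Q = 0.894736, giving −¼ ln(0.894736) = 0.027807.
d = 0.229767 + 0.027807 = 0.257574.

0.26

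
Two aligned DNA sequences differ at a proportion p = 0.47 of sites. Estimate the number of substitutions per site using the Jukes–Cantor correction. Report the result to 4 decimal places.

0.7390

d = −(3/4) ln(1 − 4p/3) = −0.75 ln(1 − 0.626667) = −0.75 ln(0.373333)
  = −0.75 × (-0.985284) = 0.738963 substitutions/site.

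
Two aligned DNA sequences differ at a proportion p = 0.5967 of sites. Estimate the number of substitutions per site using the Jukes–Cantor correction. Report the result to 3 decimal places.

1.191

d = −(3/4) ln(1 − 4p/3) = −0.75 ln(1 − 0.7956) = −0.75 ln(0.2044)
  = −0.75 × (-1.587676) = 1.190757 substitutions/site.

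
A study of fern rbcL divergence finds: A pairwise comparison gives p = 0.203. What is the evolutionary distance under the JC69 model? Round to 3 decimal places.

0.237

d = −(3/4) ln(1 − 4p/3) = −0.75 ln(1 − 0.270667) = −0.75 ln(0.729333)
  = −0.75 × (-0.315625) = 0.236719 substitutions/site.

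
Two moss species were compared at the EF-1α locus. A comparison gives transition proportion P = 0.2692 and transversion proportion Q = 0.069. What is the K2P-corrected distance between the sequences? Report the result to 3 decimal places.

Under the Kimura two-parameter model, d = −½ ln(1 − 2P − Q) − ¼ ln(1 − 2Q).
1 − 2P − Q = 0.3926, giving −½ ln(0.3926) = 0.467482.
1 − 2Q = 0.862, giving −¼ ln(0.862) = 0.037125.
d = 0.467482 + 0.037125 = 0.504607.

0.505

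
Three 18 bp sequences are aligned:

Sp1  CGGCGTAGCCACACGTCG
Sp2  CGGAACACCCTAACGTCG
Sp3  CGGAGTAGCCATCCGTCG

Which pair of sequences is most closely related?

Sp1–Sp2: 6/18 differ, p = 0.333, d = 0.441.
Sp1–Sp3: 3/18 differ, p = 0.167, d = 0.188.
Sp2–Sp3: 6/18 differ, p = 0.333, d = 0.441.
The smallest distance is between Sp1 and Sp3.

Sp1 and Sp3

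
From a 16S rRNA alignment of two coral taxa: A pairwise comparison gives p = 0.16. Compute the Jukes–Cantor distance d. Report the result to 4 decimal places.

d = −(3/4) ln(1 − 4p/3) = −0.75 ln(1 − 0.213333) = −0.75 ln(0.786667)
  = −0.75 × (-0.239950) = 0.179963 substitutions/site.

0.1800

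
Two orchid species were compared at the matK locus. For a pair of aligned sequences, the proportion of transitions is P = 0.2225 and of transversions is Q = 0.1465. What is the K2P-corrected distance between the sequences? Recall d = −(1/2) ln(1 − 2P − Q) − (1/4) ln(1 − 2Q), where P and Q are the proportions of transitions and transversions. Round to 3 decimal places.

Under the Kimura two-parameter model, d = −½ ln(1 − 2P − Q) − ¼ ln(1 − 2Q).
1 − 2P − Q = 0.4085, giving −½ ln(0.4085) = 0.447632.
1 − 2Q = 0.707, giving −¼ ln(0.707) = 0.086681.
d = 0.447632 + 0.086681 = 0.534313.

0.534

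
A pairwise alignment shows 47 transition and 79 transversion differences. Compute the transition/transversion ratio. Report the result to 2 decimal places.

0.59

R = 47/79 = 0.594936… ≈ 0.59 (to 2 d.p.).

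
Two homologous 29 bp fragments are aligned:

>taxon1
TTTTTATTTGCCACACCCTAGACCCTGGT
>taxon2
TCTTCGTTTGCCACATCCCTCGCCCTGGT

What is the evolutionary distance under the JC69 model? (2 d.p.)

The sequences differ at 8 of 29 sites (2, 5, 6, 16, 19, 20, 21, 22), so p = 8/29 ≈ 0.275862.
d = −(3/4) ln(1 − 4p/3) = −0.75 ln(1 − 0.367816) = −0.75 ln(0.632184)
  = −0.75 × (-0.458575) = 0.343931 substitutions/site.

0.34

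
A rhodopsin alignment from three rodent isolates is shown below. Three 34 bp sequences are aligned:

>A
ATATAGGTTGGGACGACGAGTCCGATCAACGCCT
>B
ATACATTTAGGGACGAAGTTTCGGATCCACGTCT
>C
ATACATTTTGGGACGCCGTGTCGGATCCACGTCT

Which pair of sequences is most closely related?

A–B: 10/34 differ, p = 0.294, d = 0.373.
A–C: 8/34 differ, p = 0.235, d = 0.282.
B–C: 4/34 differ, p = 0.118, d = 0.128.
The smallest distance is between B and C.

B and C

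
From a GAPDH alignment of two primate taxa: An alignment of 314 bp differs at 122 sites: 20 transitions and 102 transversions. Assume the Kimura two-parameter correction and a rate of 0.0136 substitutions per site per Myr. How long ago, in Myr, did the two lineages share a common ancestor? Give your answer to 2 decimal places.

20.71

P = 20/314 ≈ 0.063694 and Q = 102/314 ≈ 0.324841.
Under the Kimura two-parameter model, d = −½ ln(1 − 2P − Q) − ¼ ln(1 − 2Q).
1 − 2P − Q = 0.547771, giving −½ ln(0.547771) = 0.300949.
1 − 2Q = 0.350318, giving −¼ ln(0.350318) = 0.262228.
d = 0.300949 + 0.262228 = 0.563177.
Under a molecular clock d = 2μt, so t = d/(2μ) = 0.563177 / (2 × 0.0136) = 20.71 Myr.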